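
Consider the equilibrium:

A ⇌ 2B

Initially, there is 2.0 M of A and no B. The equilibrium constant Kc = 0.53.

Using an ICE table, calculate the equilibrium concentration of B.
[B] = 0.906 M

ICE: [A] = 2.0 − x, [B] = 2x.
Kc = (2x)²/(2.0 − x) = 0.53 ⇒ 4x² + 0.53x − 1.06 = 0.
x = (−0.53 + √(0.53² + 4·4·1.06))/(2·4) = (−0.53 + √17.241)/8 = 0.45278.
[B] = 2x = 0.906 M.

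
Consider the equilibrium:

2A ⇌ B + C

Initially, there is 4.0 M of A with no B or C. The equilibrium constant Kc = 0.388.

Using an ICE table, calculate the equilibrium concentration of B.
[B] = 1.109 M

ICE: [A] = 4.0 − 2x, [B] = [C] = x.
Kc = x²/(4.0 − 2x)² = 0.388 ⇒ √Kc = x/(4.0 − 2x).
x = √0.388·4.0/(1 + 2√0.388) = 0.6229·4.0/2.2458 = 1.1094.
[B] = x = 1.109 M.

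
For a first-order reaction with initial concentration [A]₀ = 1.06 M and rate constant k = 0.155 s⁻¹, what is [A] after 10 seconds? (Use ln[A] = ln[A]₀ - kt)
0.2250 M

ln[A] = ln[A]₀ - k·t = ln(1.06) - (0.155)·(10) = 0.0583 - 1.5500 = -1.4917
[A] = e^(-1.4917) = 0.2250 M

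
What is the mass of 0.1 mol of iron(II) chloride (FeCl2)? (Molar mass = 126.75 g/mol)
Mass = 0.1 mol × 126.75 g/mol = 12.68 g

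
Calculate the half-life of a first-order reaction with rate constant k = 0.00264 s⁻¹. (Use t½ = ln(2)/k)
262.56 s

t½ = ln(2)/k = 0.6931/0.00264 = 262.56 s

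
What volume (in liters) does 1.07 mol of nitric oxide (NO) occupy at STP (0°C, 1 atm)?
At STP, 1 mol of gas occupies 22.4 L
Volume = 1.07 mol × 22.4 L/mol = 23.97 L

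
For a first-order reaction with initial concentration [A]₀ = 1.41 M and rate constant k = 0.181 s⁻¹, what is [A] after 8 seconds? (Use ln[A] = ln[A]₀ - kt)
0.3314 M

ln[A] = ln[A]₀ - k·t = ln(1.41) - (0.181)·(8) = 0.3436 - 1.4480 = -1.1044
[A] = e^(-1.1044) = 0.3314 M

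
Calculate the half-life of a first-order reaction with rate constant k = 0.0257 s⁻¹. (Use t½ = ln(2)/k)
26.97 s

t½ = ln(2)/k = 0.6931/0.0257 = 26.97 s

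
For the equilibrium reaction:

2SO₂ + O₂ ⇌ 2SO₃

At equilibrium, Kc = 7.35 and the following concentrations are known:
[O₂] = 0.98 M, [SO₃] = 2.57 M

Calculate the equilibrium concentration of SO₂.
[SO₂] = 0.9576 M

Kc = ([SO₃]^2) / ([SO₂]^2 × [O₂]) = 7.35
[SO₂]^2 = (product terms)/(Kc · other reactant terms) = 6.6049 / (7.35 · 0.98) = 0.91697
[SO₂] = (0.91697)^(1/2) = 0.9576 M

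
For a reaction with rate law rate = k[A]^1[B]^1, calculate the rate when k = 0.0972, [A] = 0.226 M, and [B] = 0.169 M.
0.003712 M/s

rate = k·[A]^1·[B]^1 = 0.0972·(0.226)^1·(0.169)^1 = 0.0972·0.226·0.169 = 0.003712 M/s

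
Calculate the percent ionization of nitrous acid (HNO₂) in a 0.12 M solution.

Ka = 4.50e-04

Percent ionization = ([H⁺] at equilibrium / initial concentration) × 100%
Percent ionization = 5.94%

Let x = [H⁺]. Ka = x²/(C - x) ⇒ x² + (4.50e-04)x - (4.50e-04)(0.12) = 0. x = 7.1269e-03. Percent = (7.1269e-03/0.12) × 100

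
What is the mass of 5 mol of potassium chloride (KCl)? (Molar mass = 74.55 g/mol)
Mass = 5 mol × 74.55 g/mol = 372.8 g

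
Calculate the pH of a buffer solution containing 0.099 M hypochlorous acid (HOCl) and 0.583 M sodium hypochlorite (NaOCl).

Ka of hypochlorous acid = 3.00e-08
pH = 8.29

pKa = -log(3.00e-08) = 7.52. pH = pKa + log([A⁻]/[HA]) = 7.52 + log(0.583/0.099)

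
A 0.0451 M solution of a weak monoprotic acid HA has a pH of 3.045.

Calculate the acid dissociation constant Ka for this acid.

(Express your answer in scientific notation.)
K_a = 1.84e-05

[H⁺] = 10^(−pH) = 10^(−3.045) = 9.016e-04 M. For HA ⇌ H⁺ + A⁻, Ka = x²/(C − x) = (9.016e-04)²/(0.0451 − 9.016e-04) = 1.84e-05.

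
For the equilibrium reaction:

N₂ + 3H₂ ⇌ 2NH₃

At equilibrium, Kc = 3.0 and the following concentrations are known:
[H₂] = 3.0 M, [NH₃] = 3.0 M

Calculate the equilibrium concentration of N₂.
[N₂] = 0.1111 M

Kc = ([NH₃]^2) / ([N₂] × [H₂]^3) = 3.0
[N₂]^1 = (product terms)/(Kc · other reactant terms) = 9 / (3.0 · 27) = 0.11111
[N₂] = 0.1111 M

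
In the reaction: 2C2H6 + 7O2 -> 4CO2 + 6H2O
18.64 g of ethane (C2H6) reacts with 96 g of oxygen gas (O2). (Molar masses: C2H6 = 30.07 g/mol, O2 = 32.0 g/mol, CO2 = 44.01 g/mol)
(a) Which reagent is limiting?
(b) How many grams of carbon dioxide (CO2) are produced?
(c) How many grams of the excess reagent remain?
(a) C2H6, (b) 54.56 g, (c) 26.57 g

Moles of C2H6 = 18.64 g ÷ 30.07 g/mol = 0.619887 mol
Moles of O2 = 96 g ÷ 32.0 g/mol = 3 mol
Moles ÷ coefficient: C2H6: 0.619887/2 = 0.3099, O2: 3/7 = 0.4286
(a) C2H6 has the smaller value, so C2H6 is the limiting reagent.
(b) Moles of CO2 = 0.619887 mol C2H6 × (4/2) = 1.23977 mol; mass = 1.23977 mol × 44.01 g/mol = 54.56 g
(c) O2 consumed = 0.619887 × (7/2) = 2.1696 mol; remaining = 3 − 2.1696 = 0.830396 mol; mass = 0.830396 mol × 32.0 g/mol = 26.57 g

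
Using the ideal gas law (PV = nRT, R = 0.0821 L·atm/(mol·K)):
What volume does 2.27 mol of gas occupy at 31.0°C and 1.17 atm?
T = 31.0°C + 273.15 = 304.15 K
V = nRT/P = (2.27 × 0.0821 × 304.15) / 1.17
V = 48.45 L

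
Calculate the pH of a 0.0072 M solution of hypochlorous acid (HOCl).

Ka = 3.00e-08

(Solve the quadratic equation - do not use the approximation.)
pH = 4.83

x² + Ka×x - Ka×C = 0. Using quadratic formula: [H⁺] = 1.4682e-05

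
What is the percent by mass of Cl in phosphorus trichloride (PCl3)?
Mass of Cl in formula = 35.45 × 3 = 106.35 g/mol
Molar mass = 137.32 g/mol
% Cl = (106.35/137.32) × 100% = 77.45%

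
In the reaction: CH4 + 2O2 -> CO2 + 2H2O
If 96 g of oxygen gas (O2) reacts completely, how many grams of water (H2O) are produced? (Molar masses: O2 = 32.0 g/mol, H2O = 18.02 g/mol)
Moles of O2 = 96 g ÷ 32.0 g/mol = 3 mol
Mole ratio: 2 mol H2O / 2 mol O2
Moles of H2O = 3 × (2/2) = 3 mol
Mass of H2O = 3 mol × 18.02 g/mol = 54.06 g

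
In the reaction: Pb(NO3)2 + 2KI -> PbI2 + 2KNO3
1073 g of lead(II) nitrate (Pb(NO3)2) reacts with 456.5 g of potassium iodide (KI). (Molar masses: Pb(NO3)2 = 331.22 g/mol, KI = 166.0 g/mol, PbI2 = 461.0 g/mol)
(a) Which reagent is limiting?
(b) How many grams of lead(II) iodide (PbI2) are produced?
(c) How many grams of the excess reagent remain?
(a) KI, (b) 633.9 g, (c) 617.6 g

Moles of Pb(NO3)2 = 1073 g ÷ 331.22 g/mol = 3.23954 mol
Moles of KI = 456.5 g ÷ 166.0 g/mol = 2.75 mol
Moles ÷ coefficient: Pb(NO3)2: 3.23954/1 = 3.24, KI: 2.75/2 = 1.375
(a) KI has the smaller value, so KI is the limiting reagent.
(b) Moles of PbI2 = 2.75 mol KI × (1/2) = 1.375 mol; mass = 1.375 mol × 461.0 g/mol = 633.9 g
(c) Pb(NO3)2 consumed = 2.75 × (1/2) = 1.375 mol; remaining = 3.23954 − 1.375 = 1.86454 mol; mass = 1.86454 mol × 331.22 g/mol = 617.6 g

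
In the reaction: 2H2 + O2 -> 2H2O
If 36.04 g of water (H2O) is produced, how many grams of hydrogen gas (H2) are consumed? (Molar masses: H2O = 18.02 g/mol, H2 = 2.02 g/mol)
Moles of H2O = 36.04 g ÷ 18.02 g/mol = 2 mol
Mole ratio: 2 mol H2 / 2 mol H2O
Moles of H2 = 2 × (2/2) = 2 mol
Mass of H2 = 2 mol × 2.02 g/mol = 4.04 g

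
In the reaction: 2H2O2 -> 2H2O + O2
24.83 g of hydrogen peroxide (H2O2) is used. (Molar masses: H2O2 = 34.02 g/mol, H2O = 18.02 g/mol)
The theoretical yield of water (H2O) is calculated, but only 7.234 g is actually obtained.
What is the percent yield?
Moles of H2O2 = 24.83 g ÷ 34.02 g/mol = 0.729865 mol
Mole ratio: 2 mol H2O / 2 mol H2O2
Moles of H2O = 0.729865 × (2/2) = 0.729865 mol
Theoretical yield = 0.729865 mol × 18.02 g/mol = 13.152 g
Actual yield = 7.234 g
Percent yield = (7.234 / 13.152) × 100% = 55.0%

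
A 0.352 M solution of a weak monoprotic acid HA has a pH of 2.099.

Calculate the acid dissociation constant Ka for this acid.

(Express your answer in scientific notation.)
K_a = 1.84e-04

[H⁺] = 10^(−pH) = 10^(−2.099) = 7.962e-03 M. For HA ⇌ H⁺ + A⁻, Ka = x²/(C − x) = (7.962e-03)²/(0.352 − 7.962e-03) = 1.84e-04.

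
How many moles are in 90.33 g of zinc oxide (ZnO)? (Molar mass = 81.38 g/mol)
Moles = 90.33 g ÷ 81.38 g/mol = 1.11 mol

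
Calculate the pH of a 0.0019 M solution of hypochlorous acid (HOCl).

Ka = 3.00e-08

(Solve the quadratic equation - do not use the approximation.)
pH = 5.12

x² + Ka×x - Ka×C = 0. Using quadratic formula: [H⁺] = 7.5348e-06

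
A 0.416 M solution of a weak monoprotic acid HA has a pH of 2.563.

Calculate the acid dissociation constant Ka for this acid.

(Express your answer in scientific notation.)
K_a = 1.81e-05

[H⁺] = 10^(−pH) = 10^(−2.563) = 2.735e-03 M. For HA ⇌ H⁺ + A⁻, Ka = x²/(C − x) = (2.735e-03)²/(0.416 − 2.735e-03) = 1.81e-05.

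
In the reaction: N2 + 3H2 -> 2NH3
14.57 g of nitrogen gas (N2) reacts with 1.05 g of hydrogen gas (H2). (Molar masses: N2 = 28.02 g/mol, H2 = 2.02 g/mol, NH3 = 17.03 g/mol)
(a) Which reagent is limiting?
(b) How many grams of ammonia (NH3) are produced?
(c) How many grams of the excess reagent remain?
(a) H2, (b) 5.901 g, (c) 9.715 g

Moles of N2 = 14.57 g ÷ 28.02 g/mol = 0.519986 mol
Moles of H2 = 1.05 g ÷ 2.02 g/mol = 0.519802 mol
Moles ÷ coefficient: N2: 0.519986/1 = 0.52, H2: 0.519802/3 = 0.1733
(a) H2 has the smaller value, so H2 is the limiting reagent.
(b) Moles of NH3 = 0.519802 mol H2 × (2/3) = 0.346535 mol; mass = 0.346535 mol × 17.03 g/mol = 5.901 g
(c) N2 consumed = 0.519802 × (1/3) = 0.173267 mol; remaining = 0.519986 − 0.173267 = 0.346718 mol; mass = 0.346718 mol × 28.02 g/mol = 9.715 g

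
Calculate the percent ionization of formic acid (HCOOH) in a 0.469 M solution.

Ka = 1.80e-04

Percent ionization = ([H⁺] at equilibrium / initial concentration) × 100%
Percent ionization = 1.94%

Let x = [H⁺]. Ka = x²/(C - x) ⇒ x² + (1.80e-04)x - (1.80e-04)(0.469) = 0. x = 9.0985e-03. Percent = (9.0985e-03/0.469) × 100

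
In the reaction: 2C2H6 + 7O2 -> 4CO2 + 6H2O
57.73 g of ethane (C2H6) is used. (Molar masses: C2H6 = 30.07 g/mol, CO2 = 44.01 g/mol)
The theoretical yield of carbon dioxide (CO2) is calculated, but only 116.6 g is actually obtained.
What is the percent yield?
Moles of C2H6 = 57.73 g ÷ 30.07 g/mol = 1.91985 mol
Mole ratio: 4 mol CO2 / 2 mol C2H6
Moles of CO2 = 1.91985 × (4/2) = 3.83971 mol
Theoretical yield = 3.83971 mol × 44.01 g/mol = 168.99 g
Actual yield = 116.6 g
Percent yield = (116.6 / 168.99) × 100% = 69.0%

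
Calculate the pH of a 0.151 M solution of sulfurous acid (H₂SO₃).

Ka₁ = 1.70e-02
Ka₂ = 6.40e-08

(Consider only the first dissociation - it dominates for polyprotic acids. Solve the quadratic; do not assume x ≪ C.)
pH = 1.37

x² + Ka₁·x − Ka₁·C = 0 with Ka₁ = 1.70e-02, C = 0.151.
x = (−Ka₁ + √(Ka₁² + 4·Ka₁·C))/2 = 4.2874e-02 M, so pH = 1.37.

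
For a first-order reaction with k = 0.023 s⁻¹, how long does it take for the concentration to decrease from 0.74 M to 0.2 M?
56.88 s

From ln[A] = ln[A]₀ - k·t: t = ln([A]₀/[A])/k = ln(0.74/0.2)/0.023 = ln(3.7000)/0.023 = 1.3083/0.023 = 56.88 s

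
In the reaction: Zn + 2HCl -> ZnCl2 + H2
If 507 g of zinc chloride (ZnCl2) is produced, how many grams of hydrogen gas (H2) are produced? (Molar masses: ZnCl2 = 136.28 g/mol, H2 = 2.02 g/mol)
Moles of ZnCl2 = 507 g ÷ 136.28 g/mol = 3.72028 mol
Mole ratio: 1 mol H2 / 1 mol ZnCl2
Moles of H2 = 3.72028 × (1/1) = 3.72028 mol
Mass of H2 = 3.72028 mol × 2.02 g/mol = 7.515 g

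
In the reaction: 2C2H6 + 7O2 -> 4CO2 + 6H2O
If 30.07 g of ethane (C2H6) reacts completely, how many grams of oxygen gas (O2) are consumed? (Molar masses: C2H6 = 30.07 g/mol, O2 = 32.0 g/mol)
Moles of C2H6 = 30.07 g ÷ 30.07 g/mol = 1 mol
Mole ratio: 7 mol O2 / 2 mol C2H6
Moles of O2 = 1 × (7/2) = 3.5 mol
Mass of O2 = 3.5 mol × 32.0 g/mol = 112 g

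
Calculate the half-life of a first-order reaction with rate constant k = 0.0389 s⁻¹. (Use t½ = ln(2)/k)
17.82 s

t½ = ln(2)/k = 0.6931/0.0389 = 17.82 s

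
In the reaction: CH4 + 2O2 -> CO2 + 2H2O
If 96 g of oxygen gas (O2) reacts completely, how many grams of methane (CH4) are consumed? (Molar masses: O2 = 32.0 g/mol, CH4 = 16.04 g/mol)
Moles of O2 = 96 g ÷ 32.0 g/mol = 3 mol
Mole ratio: 1 mol CH4 / 2 mol O2
Moles of CH4 = 3 × (1/2) = 1.5 mol
Mass of CH4 = 1.5 mol × 16.04 g/mol = 24.06 g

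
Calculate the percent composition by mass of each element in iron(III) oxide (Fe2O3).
Fe: 69.94%, O: 30.06%

Molar mass of Fe2O3 = 159.7 g/mol
% Fe = (2 × 55.85) / 159.7 × 100% = 111.7 / 159.7 × 100% = 69.94%
% O = (3 × 16.0) / 159.7 × 100% = 48 / 159.7 × 100% = 30.06%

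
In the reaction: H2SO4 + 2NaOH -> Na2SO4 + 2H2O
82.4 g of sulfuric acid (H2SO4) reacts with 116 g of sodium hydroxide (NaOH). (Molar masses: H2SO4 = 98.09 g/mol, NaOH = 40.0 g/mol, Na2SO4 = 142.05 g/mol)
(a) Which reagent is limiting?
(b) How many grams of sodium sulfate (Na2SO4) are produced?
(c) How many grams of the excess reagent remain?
(a) H2SO4, (b) 119.3 g, (c) 48.8 g

Moles of H2SO4 = 82.4 g ÷ 98.09 g/mol = 0.840045 mol
Moles of NaOH = 116 g ÷ 40.0 g/mol = 2.9 mol
Moles ÷ coefficient: H2SO4: 0.840045/1 = 0.84, NaOH: 2.9/2 = 1.45
(a) H2SO4 has the smaller value, so H2SO4 is the limiting reagent.
(b) Moles of Na2SO4 = 0.840045 mol H2SO4 × (1/1) = 0.840045 mol; mass = 0.840045 mol × 142.05 g/mol = 119.3 g
(c) NaOH consumed = 0.840045 × (2/1) = 1.68009 mol; remaining = 2.9 − 1.68009 = 1.21991 mol; mass = 1.21991 mol × 40.0 g/mol = 48.8 g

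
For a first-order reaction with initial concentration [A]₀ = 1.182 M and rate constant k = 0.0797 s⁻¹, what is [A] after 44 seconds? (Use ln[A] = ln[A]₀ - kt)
0.0355 M

ln[A] = ln[A]₀ - k·t = ln(1.182) - (0.0797)·(44) = 0.1672 - 3.5068 = -3.3396
[A] = e^(-3.3396) = 0.0355 M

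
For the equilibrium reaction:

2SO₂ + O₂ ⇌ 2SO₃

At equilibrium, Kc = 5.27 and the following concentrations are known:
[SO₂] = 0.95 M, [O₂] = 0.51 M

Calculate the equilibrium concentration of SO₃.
[SO₃] = 1.5574 M

Kc = ([SO₃]^2) / ([SO₂]^2 × [O₂]) = 5.27
[SO₃]^2 = Kc · (reactant terms)/(other product terms) = 5.27 · 0.46027 / 1 = 2.4256
[SO₃] = (2.4256)^(1/2) = 1.5574 M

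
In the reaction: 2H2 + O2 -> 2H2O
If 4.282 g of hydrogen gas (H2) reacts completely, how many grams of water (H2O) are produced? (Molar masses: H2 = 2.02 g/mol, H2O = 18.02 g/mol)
Moles of H2 = 4.282 g ÷ 2.02 g/mol = 2.1198 mol
Mole ratio: 2 mol H2O / 2 mol H2
Moles of H2O = 2.1198 × (2/2) = 2.1198 mol
Mass of H2O = 2.1198 mol × 18.02 g/mol = 38.2 g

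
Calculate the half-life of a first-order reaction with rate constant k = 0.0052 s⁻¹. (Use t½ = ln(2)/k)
133.30 s

t½ = ln(2)/k = 0.6931/0.0052 = 133.30 s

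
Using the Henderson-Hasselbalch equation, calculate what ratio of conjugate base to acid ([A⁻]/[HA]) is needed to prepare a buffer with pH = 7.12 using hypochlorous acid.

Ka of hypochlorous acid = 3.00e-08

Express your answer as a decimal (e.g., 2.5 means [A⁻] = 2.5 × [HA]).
[A⁻]/[HA] = 0.395

pKa = −log(3.00e-08) = 7.5229. pH = pKa + log([A⁻]/[HA]). 7.12 = 7.5229 + log(ratio). log(ratio) = 7.12 − 7.5229 = -0.4029. ratio = 10^(-0.4029) = 0.395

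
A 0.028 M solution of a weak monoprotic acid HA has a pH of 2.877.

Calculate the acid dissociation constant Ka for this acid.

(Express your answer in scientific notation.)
K_a = 6.61e-05

[H⁺] = 10^(−pH) = 10^(−2.877) = 1.327e-03 M. For HA ⇌ H⁺ + A⁻, Ka = x²/(C − x) = (1.327e-03)²/(0.028 − 1.327e-03) = 6.61e-05.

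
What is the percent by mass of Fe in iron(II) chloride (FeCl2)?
Mass of Fe in formula = 55.85 × 1 = 55.85 g/mol
Molar mass = 126.75 g/mol
% Fe = (55.85/126.75) × 100% = 44.06%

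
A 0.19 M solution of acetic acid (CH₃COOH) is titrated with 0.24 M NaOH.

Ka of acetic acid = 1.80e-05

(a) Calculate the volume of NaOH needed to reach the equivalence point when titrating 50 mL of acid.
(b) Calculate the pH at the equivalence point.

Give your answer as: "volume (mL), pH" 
V = 39.6 mL, pH = 8.89

(a) At equivalence: moles acid = moles base.
moles acid = 0.19 × 0.05 = 0.0095 mol; V_NaOH = 0.0095/0.24 = 0.03958 L = 39.6 mL.
(b) At equivalence, all acid → conjugate base A⁻ at [A⁻] = 0.0095/0.08958 = 0.106 M.
Kb = Kw/Ka = 1.0e-14/1.80e-05 = 5.556e-10; [OH⁻] = √(Kb·[A⁻]) = 7.676e-06; pOH = 5.11; pH = 14 − pOH = 8.89.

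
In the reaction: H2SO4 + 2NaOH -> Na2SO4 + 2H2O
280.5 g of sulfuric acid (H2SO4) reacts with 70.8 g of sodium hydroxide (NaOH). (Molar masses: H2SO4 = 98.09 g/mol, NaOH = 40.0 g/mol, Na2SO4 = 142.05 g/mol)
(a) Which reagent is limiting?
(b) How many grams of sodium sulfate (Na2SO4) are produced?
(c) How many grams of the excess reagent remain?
(a) NaOH, (b) 125.7 g, (c) 193.7 g

Moles of H2SO4 = 280.5 g ÷ 98.09 g/mol = 2.85962 mol
Moles of NaOH = 70.8 g ÷ 40.0 g/mol = 1.77 mol
Moles ÷ coefficient: H2SO4: 2.85962/1 = 2.86, NaOH: 1.77/2 = 0.885
(a) NaOH has the smaller value, so NaOH is the limiting reagent.
(b) Moles of Na2SO4 = 1.77 mol NaOH × (1/2) = 0.885 mol; mass = 0.885 mol × 142.05 g/mol = 125.7 g
(c) H2SO4 consumed = 1.77 × (1/2) = 0.885 mol; remaining = 2.85962 − 0.885 = 1.97462 mol; mass = 1.97462 mol × 98.09 g/mol = 193.7 g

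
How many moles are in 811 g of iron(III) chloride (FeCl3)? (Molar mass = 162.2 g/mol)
Moles = 811 g ÷ 162.2 g/mol = 5 mol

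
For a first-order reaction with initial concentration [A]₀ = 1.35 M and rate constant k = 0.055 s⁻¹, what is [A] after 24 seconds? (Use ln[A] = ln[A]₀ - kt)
0.3606 M

ln[A] = ln[A]₀ - k·t = ln(1.35) - (0.055)·(24) = 0.3001 - 1.3200 = -1.0199
[A] = e^(-1.0199) = 0.3606 M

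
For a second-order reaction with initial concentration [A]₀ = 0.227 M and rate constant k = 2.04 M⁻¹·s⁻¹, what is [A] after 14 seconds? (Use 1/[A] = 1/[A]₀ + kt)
0.0303 M

1/[A] = 1/[A]₀ + k·t = 1/0.227 + (2.04)·(14) = 4.4053 + 28.5600 = 32.9653
[A] = 1/32.9653 = 0.0303 M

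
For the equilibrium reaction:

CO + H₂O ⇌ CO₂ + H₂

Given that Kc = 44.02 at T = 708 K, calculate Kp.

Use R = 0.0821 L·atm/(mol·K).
K_p = 44.0200

Δn = (moles gaseous products) − (moles gaseous reactants) = 0
T = 708 K; RT = 0.0821 × 708 = 58.1268
Kp = Kc·(RT)^Δn = 44.02 × (58.1268)^0 = 44.02 × 1 = 44.0200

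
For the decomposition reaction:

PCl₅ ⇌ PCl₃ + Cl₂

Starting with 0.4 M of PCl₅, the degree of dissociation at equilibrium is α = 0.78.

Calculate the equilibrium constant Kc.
K_c = 1.1062

x = α·[A]₀ = 0.78 × 0.4 = 0.312 M dissociated.
At eq: [PCl₅] = 0.4 − 0.312 = 0.088 M; [PCl₃] = [Cl₂] = x = 0.312 M.
Kc = [PCl₃][Cl₂]/[PCl₅] = (0.312)²/0.088 = 1.106.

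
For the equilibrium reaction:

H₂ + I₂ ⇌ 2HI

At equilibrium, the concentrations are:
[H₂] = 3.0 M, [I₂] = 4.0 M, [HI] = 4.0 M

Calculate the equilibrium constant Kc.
K_c = 1.3333

Kc = ([HI]^2) / ([H₂] × [I₂])
   = ((4.0)^2) / ((3.0)·(4.0))
   = 16 / 12 = 1.3333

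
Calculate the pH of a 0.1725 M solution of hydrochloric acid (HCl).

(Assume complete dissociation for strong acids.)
pH = 0.76

[H⁺] = 0.1725 M for strong acid. pH = -log[H⁺] = -log(0.1725)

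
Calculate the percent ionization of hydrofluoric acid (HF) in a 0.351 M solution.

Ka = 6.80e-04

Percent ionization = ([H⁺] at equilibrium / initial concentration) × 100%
Percent ionization = 4.31%

Let x = [H⁺]. Ka = x²/(C - x) ⇒ x² + (6.80e-04)x - (6.80e-04)(0.351) = 0. x = 1.5113e-02. Percent = (1.5113e-02/0.351) × 100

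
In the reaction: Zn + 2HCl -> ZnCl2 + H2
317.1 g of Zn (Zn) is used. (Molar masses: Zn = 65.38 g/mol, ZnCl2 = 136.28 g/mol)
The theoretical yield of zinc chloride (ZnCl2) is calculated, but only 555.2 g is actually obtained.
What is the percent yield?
Moles of Zn = 317.1 g ÷ 65.38 g/mol = 4.85011 mol
Mole ratio: 1 mol ZnCl2 / 1 mol Zn
Moles of ZnCl2 = 4.85011 × (1/1) = 4.85011 mol
Theoretical yield = 4.85011 mol × 136.28 g/mol = 660.97 g
Actual yield = 555.2 g
Percent yield = (555.2 / 660.97) × 100% = 84.0%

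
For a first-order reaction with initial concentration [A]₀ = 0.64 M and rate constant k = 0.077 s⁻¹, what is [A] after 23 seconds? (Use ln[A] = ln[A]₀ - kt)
0.1089 M

ln[A] = ln[A]₀ - k·t = ln(0.64) - (0.077)·(23) = -0.4463 - 1.7710 = -2.2173
[A] = e^(-2.2173) = 0.1089 M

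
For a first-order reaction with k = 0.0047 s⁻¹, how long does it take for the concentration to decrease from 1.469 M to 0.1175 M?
537.43 s

From ln[A] = ln[A]₀ - k·t: t = ln([A]₀/[A])/k = ln(1.469/0.1175)/0.0047 = ln(12.5021)/0.0047 = 2.5259/0.0047 = 537.43 s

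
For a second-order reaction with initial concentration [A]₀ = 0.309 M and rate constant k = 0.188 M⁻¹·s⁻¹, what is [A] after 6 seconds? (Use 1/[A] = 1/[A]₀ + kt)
0.2291 M

1/[A] = 1/[A]₀ + k·t = 1/0.309 + (0.188)·(6) = 3.2362 + 1.1280 = 4.3642
[A] = 1/4.3642 = 0.2291 M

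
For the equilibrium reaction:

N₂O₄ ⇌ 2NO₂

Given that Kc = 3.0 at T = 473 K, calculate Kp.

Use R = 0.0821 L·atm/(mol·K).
K_p = 116.4999

Δn = (moles gaseous products) − (moles gaseous reactants) = 1
T = 473 K; RT = 0.0821 × 473 = 38.8333
Kp = Kc·(RT)^Δn = 3.0 × (38.8333)^1 = 3.0 × 38.8333 = 116.4999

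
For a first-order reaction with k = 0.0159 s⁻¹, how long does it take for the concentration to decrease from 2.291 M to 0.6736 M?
76.99 s

From ln[A] = ln[A]₀ - k·t: t = ln([A]₀/[A])/k = ln(2.291/0.6736)/0.0159 = ln(3.4011)/0.0159 = 1.2241/0.0159 = 76.99 s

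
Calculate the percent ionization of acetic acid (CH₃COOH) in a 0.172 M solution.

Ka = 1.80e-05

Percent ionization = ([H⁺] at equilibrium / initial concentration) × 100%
Percent ionization = 1.02%

Let x = [H⁺]. Ka = x²/(C - x) ⇒ x² + (1.80e-05)x - (1.80e-05)(0.172) = 0. x = 1.7506e-03. Percent = (1.7506e-03/0.172) × 100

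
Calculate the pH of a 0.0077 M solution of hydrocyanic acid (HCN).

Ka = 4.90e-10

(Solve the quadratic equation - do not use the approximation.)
pH = 5.71

x² + Ka×x - Ka×C = 0. Using quadratic formula: [H⁺] = 1.9422e-06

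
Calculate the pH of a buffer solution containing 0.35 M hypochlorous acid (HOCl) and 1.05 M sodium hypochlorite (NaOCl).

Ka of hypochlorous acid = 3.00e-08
pH = 8.00

pKa = -log(3.00e-08) = 7.52. pH = pKa + log([A⁻]/[HA]) = 7.52 + log(1.05/0.35)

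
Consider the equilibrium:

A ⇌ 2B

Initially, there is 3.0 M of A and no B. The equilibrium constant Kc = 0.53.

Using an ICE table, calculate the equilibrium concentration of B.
[B] = 1.135 M

ICE: [A] = 3.0 − x, [B] = 2x.
Kc = (2x)²/(3.0 − x) = 0.53 ⇒ 4x² + 0.53x − 1.59 = 0.
x = (−0.53 + √(0.53² + 4·4·1.59))/(2·4) = (−0.53 + √25.721)/8 = 0.5677.
[B] = 2x = 1.135 M.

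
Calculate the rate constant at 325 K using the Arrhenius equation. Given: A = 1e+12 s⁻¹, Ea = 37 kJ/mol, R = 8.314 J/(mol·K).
1.13e+06 s⁻¹

k = A·exp(-Ea/(R·T)) = 1e+12·exp(-37000/(8.314·325)) = 1e+12·exp(-13.6933) = 1e+12·1.1300e-06 = 1.13e+06 s⁻¹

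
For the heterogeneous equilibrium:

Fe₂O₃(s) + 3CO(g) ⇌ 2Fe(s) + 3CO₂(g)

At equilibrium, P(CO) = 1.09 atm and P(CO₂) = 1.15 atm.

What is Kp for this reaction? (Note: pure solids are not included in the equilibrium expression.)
K_p = 1.174

Solids (Fe₂O₃, Fe) are excluded.
Kp = P(CO₂)³/P(CO)³ = (1.15)³/(1.09)³ = 1.521/1.295 = 1.174.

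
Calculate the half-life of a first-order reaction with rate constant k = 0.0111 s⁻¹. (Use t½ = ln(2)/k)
62.45 s

t½ = ln(2)/k = 0.6931/0.0111 = 62.45 s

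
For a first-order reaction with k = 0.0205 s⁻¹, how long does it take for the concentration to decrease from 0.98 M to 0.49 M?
33.81 s

From ln[A] = ln[A]₀ - k·t: t = ln([A]₀/[A])/k = ln(0.98/0.49)/0.0205 = ln(2.0000)/0.0205 = 0.6931/0.0205 = 33.81 s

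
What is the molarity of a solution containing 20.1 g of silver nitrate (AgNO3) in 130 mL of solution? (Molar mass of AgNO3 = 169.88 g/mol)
Moles of AgNO3 = 20.1 g ÷ 169.88 g/mol = 0.118319 mol
Volume = 130 mL = 0.13 L
Molarity = 0.118319 mol ÷ 0.13 L = 0.9101 M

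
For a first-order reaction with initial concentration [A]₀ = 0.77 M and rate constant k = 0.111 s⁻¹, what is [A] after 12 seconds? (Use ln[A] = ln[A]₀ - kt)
0.2032 M

ln[A] = ln[A]₀ - k·t = ln(0.77) - (0.111)·(12) = -0.2614 - 1.3320 = -1.5934
[A] = e^(-1.5934) = 0.2032 M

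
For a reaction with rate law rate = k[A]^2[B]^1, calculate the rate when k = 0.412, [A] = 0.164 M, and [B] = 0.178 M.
0.001972 M/s

rate = k·[A]^2·[B]^1 = 0.412·(0.164)^2·(0.178)^1 = 0.412·0.026896·0.178 = 0.001972 M/s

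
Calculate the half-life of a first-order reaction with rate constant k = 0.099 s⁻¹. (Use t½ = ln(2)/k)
7.00 s

t½ = ln(2)/k = 0.6931/0.099 = 7.00 s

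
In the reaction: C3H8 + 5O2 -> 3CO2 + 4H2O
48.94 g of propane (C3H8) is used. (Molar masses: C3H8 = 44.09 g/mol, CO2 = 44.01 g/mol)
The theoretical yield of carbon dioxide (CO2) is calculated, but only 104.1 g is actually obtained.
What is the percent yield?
Moles of C3H8 = 48.94 g ÷ 44.09 g/mol = 1.11 mol
Mole ratio: 3 mol CO2 / 1 mol C3H8
Moles of CO2 = 1.11 × (3/1) = 3.33001 mol
Theoretical yield = 3.33001 mol × 44.01 g/mol = 146.55 g
Actual yield = 104.1 g
Percent yield = (104.1 / 146.55) × 100% = 71.0%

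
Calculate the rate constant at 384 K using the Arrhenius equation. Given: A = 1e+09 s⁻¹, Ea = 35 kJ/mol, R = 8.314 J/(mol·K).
1.73e+04 s⁻¹

k = A·exp(-Ea/(R·T)) = 1e+09·exp(-35000/(8.314·384)) = 1e+09·exp(-10.9629) = 1e+09·1.7332e-05 = 1.73e+04 s⁻¹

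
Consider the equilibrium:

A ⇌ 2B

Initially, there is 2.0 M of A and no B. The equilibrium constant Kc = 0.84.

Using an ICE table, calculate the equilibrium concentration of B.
[B] = 1.103 M

ICE: [A] = 2.0 − x, [B] = 2x.
Kc = (2x)²/(2.0 − x) = 0.84 ⇒ 4x² + 0.84x − 1.68 = 0.
x = (−0.84 + √(0.84² + 4·4·1.68))/(2·4) = (−0.84 + √27.586)/8 = 0.55152.
[B] = 2x = 1.103 M.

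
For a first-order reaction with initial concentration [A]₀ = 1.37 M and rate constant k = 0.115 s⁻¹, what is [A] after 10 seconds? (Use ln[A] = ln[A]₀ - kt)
0.4338 M

ln[A] = ln[A]₀ - k·t = ln(1.37) - (0.115)·(10) = 0.3148 - 1.1500 = -0.8352
[A] = e^(-0.8352) = 0.4338 M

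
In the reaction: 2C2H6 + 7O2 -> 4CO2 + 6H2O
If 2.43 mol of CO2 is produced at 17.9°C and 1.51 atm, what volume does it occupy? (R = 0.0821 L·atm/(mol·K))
T = 17.9°C + 273.15 = 291.05 K
V = nRT/P = (2.43 × 0.0821 × 291.05) / 1.51
V = 38.45 L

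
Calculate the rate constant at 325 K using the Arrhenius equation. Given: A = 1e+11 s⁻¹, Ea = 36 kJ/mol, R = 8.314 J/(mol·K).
1.64e+05 s⁻¹

k = A·exp(-Ea/(R·T)) = 1e+11·exp(-36000/(8.314·325)) = 1e+11·exp(-13.3232) = 1e+11·1.6361e-06 = 1.64e+05 s⁻¹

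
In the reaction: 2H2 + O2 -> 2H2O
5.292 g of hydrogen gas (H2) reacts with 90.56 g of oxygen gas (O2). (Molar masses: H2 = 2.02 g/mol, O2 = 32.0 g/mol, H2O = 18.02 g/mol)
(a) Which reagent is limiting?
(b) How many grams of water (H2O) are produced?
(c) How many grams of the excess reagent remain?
(a) H2, (b) 47.21 g, (c) 48.64 g

Moles of H2 = 5.292 g ÷ 2.02 g/mol = 2.6198 mol
Moles of O2 = 90.56 g ÷ 32.0 g/mol = 2.83 mol
Moles ÷ coefficient: H2: 2.6198/2 = 1.31, O2: 2.83/1 = 2.83
(a) H2 has the smaller value, so H2 is the limiting reagent.
(b) Moles of H2O = 2.6198 mol H2 × (2/2) = 2.6198 mol; mass = 2.6198 mol × 18.02 g/mol = 47.21 g
(c) O2 consumed = 2.6198 × (1/2) = 1.3099 mol; remaining = 2.83 − 1.3099 = 1.5201 mol; mass = 1.5201 mol × 32.0 g/mol = 48.64 g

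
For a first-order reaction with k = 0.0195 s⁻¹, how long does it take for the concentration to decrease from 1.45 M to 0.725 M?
35.55 s

From ln[A] = ln[A]₀ - k·t: t = ln([A]₀/[A])/k = ln(1.45/0.725)/0.0195 = ln(2.0000)/0.0195 = 0.6931/0.0195 = 35.55 s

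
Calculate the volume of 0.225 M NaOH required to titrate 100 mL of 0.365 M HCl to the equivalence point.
V_{base} = 162.2 mL

At equivalence: moles acid = moles base.
moles HCl = 0.365 M × 0.1 L = 0.0365 mol
V_NaOH = 0.0365 mol ÷ 0.225 M = 0.1622 L = 162.2 mL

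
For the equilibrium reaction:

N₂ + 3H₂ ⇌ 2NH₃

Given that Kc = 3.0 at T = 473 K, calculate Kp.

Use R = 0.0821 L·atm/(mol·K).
K_p = 0.0020

Δn = (moles gaseous products) − (moles gaseous reactants) = -2
T = 473 K; RT = 0.0821 × 473 = 38.8333
Kp = Kc·(RT)^Δn = 3.0 × (38.8333)^-2 = 3.0 × 0.000663119 = 0.0020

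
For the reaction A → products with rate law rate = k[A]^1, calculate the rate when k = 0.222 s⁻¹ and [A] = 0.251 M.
0.05572 M/s

rate = k·[A]^1 = 0.222·(0.251)^1 = 0.222·0.251 = 0.05572 M/s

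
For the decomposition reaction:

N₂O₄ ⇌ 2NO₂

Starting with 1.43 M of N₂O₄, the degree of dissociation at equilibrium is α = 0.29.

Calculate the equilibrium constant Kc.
K_c = 0.6775

x = α·[A]₀ = 0.29 × 1.43 = 0.4147 M dissociated.
At eq: [N₂O₄] = 1.43 − 0.4147 = 1.015 M; [NO₂] = 2x = 0.8294 M.
Kc = [NO₂]²/[N₂O₄] = (0.8294)²/1.015 = 0.6775.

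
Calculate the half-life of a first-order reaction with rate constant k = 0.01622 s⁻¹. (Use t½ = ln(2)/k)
42.73 s

t½ = ln(2)/k = 0.6931/0.01622 = 42.73 s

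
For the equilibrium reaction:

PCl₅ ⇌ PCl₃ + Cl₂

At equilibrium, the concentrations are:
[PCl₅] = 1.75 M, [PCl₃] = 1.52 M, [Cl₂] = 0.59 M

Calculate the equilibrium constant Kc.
K_c = 0.5125

Kc = ([PCl₃] × [Cl₂]) / ([PCl₅])
   = ((1.52)·(0.59)) / ((1.75))
   = 0.8968 / 1.75 = 0.5125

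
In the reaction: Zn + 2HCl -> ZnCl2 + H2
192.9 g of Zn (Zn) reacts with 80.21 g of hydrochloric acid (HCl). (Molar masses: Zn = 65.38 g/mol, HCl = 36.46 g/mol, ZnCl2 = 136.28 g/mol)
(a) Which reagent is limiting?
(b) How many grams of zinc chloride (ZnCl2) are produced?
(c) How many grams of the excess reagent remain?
(a) HCl, (b) 149.9 g, (c) 121 g

Moles of Zn = 192.9 g ÷ 65.38 g/mol = 2.95044 mol
Moles of HCl = 80.21 g ÷ 36.46 g/mol = 2.19995 mol
Moles ÷ coefficient: Zn: 2.95044/1 = 2.95, HCl: 2.19995/2 = 1.1
(a) HCl has the smaller value, so HCl is the limiting reagent.
(b) Moles of ZnCl2 = 2.19995 mol HCl × (1/2) = 1.09997 mol; mass = 1.09997 mol × 136.28 g/mol = 149.9 g
(c) Zn consumed = 2.19995 × (1/2) = 1.09997 mol; remaining = 2.95044 − 1.09997 = 1.85047 mol; mass = 1.85047 mol × 65.38 g/mol = 121 g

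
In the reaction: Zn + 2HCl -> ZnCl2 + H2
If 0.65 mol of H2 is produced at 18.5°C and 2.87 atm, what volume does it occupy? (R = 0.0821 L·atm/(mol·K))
T = 18.5°C + 273.15 = 291.65 K
V = nRT/P = (0.65 × 0.0821 × 291.65) / 2.87
V = 5.42 L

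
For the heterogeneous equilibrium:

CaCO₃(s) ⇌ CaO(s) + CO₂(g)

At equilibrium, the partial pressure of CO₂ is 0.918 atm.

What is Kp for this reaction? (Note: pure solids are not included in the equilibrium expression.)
K_p = 0.918

Solids (CaCO₃, CaO) have activity 1 and are excluded.
Kp = P(CO₂) = 0.918.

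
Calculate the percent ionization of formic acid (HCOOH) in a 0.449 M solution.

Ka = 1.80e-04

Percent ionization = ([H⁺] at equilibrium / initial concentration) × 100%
Percent ionization = 1.98%

Let x = [H⁺]. Ka = x²/(C - x) ⇒ x² + (1.80e-04)x - (1.80e-04)(0.449) = 0. x = 8.9004e-03. Percent = (8.9004e-03/0.449) × 100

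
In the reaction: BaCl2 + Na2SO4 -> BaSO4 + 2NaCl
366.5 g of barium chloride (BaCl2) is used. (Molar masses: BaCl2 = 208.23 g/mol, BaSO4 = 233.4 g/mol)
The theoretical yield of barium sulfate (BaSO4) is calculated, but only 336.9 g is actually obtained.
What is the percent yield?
Moles of BaCl2 = 366.5 g ÷ 208.23 g/mol = 1.76007 mol
Mole ratio: 1 mol BaSO4 / 1 mol BaCl2
Moles of BaSO4 = 1.76007 × (1/1) = 1.76007 mol
Theoretical yield = 1.76007 mol × 233.4 g/mol = 410.8 g
Actual yield = 336.9 g
Percent yield = (336.9 / 410.8) × 100% = 82.0%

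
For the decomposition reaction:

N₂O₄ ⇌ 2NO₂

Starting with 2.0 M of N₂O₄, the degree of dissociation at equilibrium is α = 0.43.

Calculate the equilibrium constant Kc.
K_c = 2.5951

x = α·[A]₀ = 0.43 × 2.0 = 0.86 M dissociated.
At eq: [N₂O₄] = 2.0 − 0.86 = 1.14 M; [NO₂] = 2x = 1.72 M.
Kc = [NO₂]²/[N₂O₄] = (1.72)²/1.14 = 2.595.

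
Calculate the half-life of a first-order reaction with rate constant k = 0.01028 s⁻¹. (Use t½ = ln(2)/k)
67.43 s

t½ = ln(2)/k = 0.6931/0.01028 = 67.43 s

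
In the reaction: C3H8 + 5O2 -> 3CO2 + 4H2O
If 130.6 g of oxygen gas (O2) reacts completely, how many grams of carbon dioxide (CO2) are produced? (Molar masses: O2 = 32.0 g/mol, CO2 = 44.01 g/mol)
Moles of O2 = 130.6 g ÷ 32.0 g/mol = 4.08125 mol
Mole ratio: 3 mol CO2 / 5 mol O2
Moles of CO2 = 4.08125 × (3/5) = 2.44875 mol
Mass of CO2 = 2.44875 mol × 44.01 g/mol = 107.8 g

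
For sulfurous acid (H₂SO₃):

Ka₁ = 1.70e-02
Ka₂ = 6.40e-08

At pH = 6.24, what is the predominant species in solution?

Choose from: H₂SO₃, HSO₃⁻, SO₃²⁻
HSO₃⁻

pKa1 = 1.77, pKa2 = 7.19. Each pKa is the crossover between adjacent species; pH = 6.24 lies in the region where HSO₃⁻ predominates.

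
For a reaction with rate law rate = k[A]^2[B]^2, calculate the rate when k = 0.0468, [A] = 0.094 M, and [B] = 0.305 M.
3.847e-05 M/s

rate = k·[A]^2·[B]^2 = 0.0468·(0.094)^2·(0.305)^2 = 0.0468·0.008836·0.093025 = 3.847e-05 M/s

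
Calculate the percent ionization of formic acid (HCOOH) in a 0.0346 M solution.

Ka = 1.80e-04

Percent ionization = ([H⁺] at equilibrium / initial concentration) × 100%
Percent ionization = 6.96%

Let x = [H⁺]. Ka = x²/(C - x) ⇒ x² + (1.80e-04)x - (1.80e-04)(0.0346) = 0. x = 2.4072e-03. Percent = (2.4072e-03/0.0346) × 100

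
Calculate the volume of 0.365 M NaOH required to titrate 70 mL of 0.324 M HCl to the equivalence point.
V_{base} = 62.1 mL

At equivalence: moles acid = moles base.
moles HCl = 0.324 M × 0.07 L = 0.02268 mol
V_NaOH = 0.02268 mol ÷ 0.365 M = 0.06214 L = 62.1 mL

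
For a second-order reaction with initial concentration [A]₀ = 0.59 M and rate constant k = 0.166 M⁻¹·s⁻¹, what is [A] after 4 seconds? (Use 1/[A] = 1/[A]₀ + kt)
0.4239 M

1/[A] = 1/[A]₀ + k·t = 1/0.59 + (0.166)·(4) = 1.6949 + 0.6640 = 2.3589
[A] = 1/2.3589 = 0.4239 M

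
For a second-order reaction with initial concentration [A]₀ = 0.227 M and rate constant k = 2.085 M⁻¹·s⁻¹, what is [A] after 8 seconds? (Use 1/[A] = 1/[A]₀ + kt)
0.0474 M

1/[A] = 1/[A]₀ + k·t = 1/0.227 + (2.085)·(8) = 4.4053 + 16.6800 = 21.0853
[A] = 1/21.0853 = 0.0474 M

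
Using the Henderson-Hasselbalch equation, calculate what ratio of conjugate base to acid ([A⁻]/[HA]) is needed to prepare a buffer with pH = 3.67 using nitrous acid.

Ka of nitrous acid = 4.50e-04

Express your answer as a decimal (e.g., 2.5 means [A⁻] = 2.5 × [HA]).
[A⁻]/[HA] = 2.105

pKa = −log(4.50e-04) = 3.3468. pH = pKa + log([A⁻]/[HA]). 3.67 = 3.3468 + log(ratio). log(ratio) = 3.67 − 3.3468 = 0.3232. ratio = 10^(0.3232) = 2.105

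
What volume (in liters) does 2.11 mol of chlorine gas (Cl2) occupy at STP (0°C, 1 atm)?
At STP, 1 mol of gas occupies 22.4 L
Volume = 2.11 mol × 22.4 L/mol = 47.26 L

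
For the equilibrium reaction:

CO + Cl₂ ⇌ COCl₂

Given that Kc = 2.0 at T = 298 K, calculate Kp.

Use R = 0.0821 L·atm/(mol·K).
K_p = 0.0817

Δn = (moles gaseous products) − (moles gaseous reactants) = -1
T = 298 K; RT = 0.0821 × 298 = 24.4658
Kp = Kc·(RT)^Δn = 2.0 × (24.4658)^-1 = 2.0 × 0.0408734 = 0.0817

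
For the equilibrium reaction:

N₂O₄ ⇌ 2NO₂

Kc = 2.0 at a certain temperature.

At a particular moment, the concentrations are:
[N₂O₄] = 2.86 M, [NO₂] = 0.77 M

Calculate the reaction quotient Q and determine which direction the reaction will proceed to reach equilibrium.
Q = 0.207, Q < K, reaction proceeds forward (toward products)

Q = ([NO₂]^2) / ([N₂O₄])
  = ((0.77)^2) / ((2.86)) = 0.5929/2.86 = 0.2073
Since Q = 0.2073 < Kc = 2.0, the reaction proceeds forward (toward products) to reach equilibrium.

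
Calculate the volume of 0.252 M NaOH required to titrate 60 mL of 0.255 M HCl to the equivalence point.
V_{base} = 60.7 mL

At equivalence: moles acid = moles base.
moles HCl = 0.255 M × 0.06 L = 0.0153 mol
V_NaOH = 0.0153 mol ÷ 0.252 M = 0.06071 L = 60.7 mL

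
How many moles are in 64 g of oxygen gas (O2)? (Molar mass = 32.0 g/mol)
Moles = 64 g ÷ 32.0 g/mol = 2 mol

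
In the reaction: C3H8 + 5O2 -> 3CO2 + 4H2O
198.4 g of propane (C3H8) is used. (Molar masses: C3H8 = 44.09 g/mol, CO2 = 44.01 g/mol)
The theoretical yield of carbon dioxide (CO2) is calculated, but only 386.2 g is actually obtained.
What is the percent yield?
Moles of C3H8 = 198.4 g ÷ 44.09 g/mol = 4.49989 mol
Mole ratio: 3 mol CO2 / 1 mol C3H8
Moles of CO2 = 4.49989 × (3/1) = 13.4997 mol
Theoretical yield = 13.4997 mol × 44.01 g/mol = 594.12 g
Actual yield = 386.2 g
Percent yield = (386.2 / 594.12) × 100% = 65.0%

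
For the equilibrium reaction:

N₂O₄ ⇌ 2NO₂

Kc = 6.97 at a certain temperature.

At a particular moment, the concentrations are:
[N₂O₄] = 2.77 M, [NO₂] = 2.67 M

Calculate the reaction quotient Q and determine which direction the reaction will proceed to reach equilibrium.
Q = 2.574, Q < K, reaction proceeds forward (toward products)

Q = ([NO₂]^2) / ([N₂O₄])
  = ((2.67)^2) / ((2.77)) = 7.1289/2.77 = 2.574
Since Q = 2.574 < Kc = 6.97, the reaction proceeds forward (toward products) to reach equilibrium.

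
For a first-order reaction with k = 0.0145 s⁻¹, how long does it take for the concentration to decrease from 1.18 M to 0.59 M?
47.80 s

From ln[A] = ln[A]₀ - k·t: t = ln([A]₀/[A])/k = ln(1.18/0.59)/0.0145 = ln(2.0000)/0.0145 = 0.6931/0.0145 = 47.80 s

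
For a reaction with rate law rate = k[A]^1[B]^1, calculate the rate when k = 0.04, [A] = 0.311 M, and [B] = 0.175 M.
0.002177 M/s

rate = k·[A]^1·[B]^1 = 0.04·(0.311)^1·(0.175)^1 = 0.04·0.311·0.175 = 0.002177 M/s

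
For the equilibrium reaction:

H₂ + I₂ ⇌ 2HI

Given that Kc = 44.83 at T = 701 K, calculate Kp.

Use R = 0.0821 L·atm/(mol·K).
K_p = 44.8300

Δn = (moles gaseous products) − (moles gaseous reactants) = 0
T = 701 K; RT = 0.0821 × 701 = 57.5521
Kp = Kc·(RT)^Δn = 44.83 × (57.5521)^0 = 44.83 × 1 = 44.8300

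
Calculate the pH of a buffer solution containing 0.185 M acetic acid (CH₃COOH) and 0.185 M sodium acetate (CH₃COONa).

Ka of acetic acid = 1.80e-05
pH = 4.74

pKa = -log(1.80e-05) = 4.74. pH = pKa + log([A⁻]/[HA]) = 4.74 + log(0.185/0.185)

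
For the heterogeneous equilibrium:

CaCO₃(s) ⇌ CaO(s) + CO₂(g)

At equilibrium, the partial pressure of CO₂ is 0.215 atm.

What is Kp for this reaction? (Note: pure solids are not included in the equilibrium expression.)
K_p = 0.215

Solids (CaCO₃, CaO) have activity 1 and are excluded.
Kp = P(CO₂) = 0.215.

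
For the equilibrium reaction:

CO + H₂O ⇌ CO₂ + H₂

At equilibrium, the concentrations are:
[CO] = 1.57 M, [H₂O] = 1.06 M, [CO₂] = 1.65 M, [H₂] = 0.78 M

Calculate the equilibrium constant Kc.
K_c = 0.7733

Kc = ([CO₂] × [H₂]) / ([CO] × [H₂O])
   = ((1.65)·(0.78)) / ((1.57)·(1.06))
   = 1.287 / 1.6642 = 0.7733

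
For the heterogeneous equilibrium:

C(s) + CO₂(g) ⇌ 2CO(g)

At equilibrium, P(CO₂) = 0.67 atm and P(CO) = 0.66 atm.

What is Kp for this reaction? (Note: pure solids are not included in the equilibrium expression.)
K_p = 0.650

Solid C is excluded.
Kp = P(CO)²/P(CO₂) = (0.66)²/0.67 = 0.4356/0.67 = 0.650.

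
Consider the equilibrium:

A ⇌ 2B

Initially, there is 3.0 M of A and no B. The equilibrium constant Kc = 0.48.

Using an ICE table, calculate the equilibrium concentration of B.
[B] = 1.086 M

ICE: [A] = 3.0 − x, [B] = 2x.
Kc = (2x)²/(3.0 − x) = 0.48 ⇒ 4x² + 0.48x − 1.44 = 0.
x = (−0.48 + √(0.48² + 4·4·1.44))/(2·4) = (−0.48 + √23.27)/8 = 0.54299.
[B] = 2x = 1.086 M.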